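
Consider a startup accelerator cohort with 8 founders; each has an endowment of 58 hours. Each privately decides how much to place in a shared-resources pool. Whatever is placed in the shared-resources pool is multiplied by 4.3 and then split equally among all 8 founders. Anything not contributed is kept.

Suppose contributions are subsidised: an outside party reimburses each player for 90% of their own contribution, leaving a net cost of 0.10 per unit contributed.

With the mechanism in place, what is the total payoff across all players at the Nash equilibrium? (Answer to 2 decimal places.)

2412.80 hours

Under the mechanism each unit contributed yields (4.3/8) / 0.10 = 5.3750 back to its contributor per unit of net cost, which exceeds 1, making full contribution the dominant choice for everyone.
So the Nash equilibrium is full contribution by all 8; the group earns 8 × (58 × 0.90 + 4.3 × 58) = 2412.80.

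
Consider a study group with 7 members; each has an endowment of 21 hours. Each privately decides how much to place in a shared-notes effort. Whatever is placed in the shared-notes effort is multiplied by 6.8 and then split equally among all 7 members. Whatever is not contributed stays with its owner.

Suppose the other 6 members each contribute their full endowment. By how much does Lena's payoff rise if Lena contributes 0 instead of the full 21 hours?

Switching from a contribution of 21 to 0 lets Lena keep an extra 21 hours, but lowers the shared-notes effort by 21, which costs Lena their own share of that drop: 6.8/7 × 21 = 20.40.
Net gain = 21 − 20.40 = 0.60. The private return per contributed unit (0.9714) is below 1, so free-riding is indeed the best response regardless of what the others do.

0.60 hours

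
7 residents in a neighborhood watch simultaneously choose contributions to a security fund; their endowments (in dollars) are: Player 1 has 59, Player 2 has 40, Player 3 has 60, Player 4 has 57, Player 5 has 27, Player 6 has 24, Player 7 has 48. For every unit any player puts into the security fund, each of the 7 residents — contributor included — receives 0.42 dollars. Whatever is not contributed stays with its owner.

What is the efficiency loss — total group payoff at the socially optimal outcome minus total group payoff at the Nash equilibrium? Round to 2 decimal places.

611.10 dollars

The private return per contributed unit is 0.42 < 1 for everyone, so the Nash equilibrium is zero contribution and the group total is Σ E_j = 59 + 40 + 60 + 57 + 27 + 24 + 48 = 315.
Each contributed unit returns 2.940 to the group, so the social optimum is full contribution by everyone: group total = 2.940 × 315 = 926.10.
Efficiency loss = (2.940 − 1) × 315 = 611.10.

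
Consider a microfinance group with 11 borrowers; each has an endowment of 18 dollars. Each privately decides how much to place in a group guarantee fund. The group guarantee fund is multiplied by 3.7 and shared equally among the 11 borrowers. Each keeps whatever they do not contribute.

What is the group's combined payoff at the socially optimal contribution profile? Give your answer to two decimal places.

732.60 dollars

Each contributed unit returns 3.700 to the group as a whole (0.3364 to each of 11 players), which exceeds 1, so the social optimum is full contribution: group total = 3.700 × 198 = 732.60.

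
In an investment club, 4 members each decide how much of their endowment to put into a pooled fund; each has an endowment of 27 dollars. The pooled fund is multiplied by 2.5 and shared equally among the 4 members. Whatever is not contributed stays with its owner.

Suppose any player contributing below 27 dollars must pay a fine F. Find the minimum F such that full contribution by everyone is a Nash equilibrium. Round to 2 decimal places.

Given the others contribute fully, the best deviation is to contribute 0 (any partial contribution still incurs the fine and gives up units whose private return 0.6250 is below 1).
Deviating from 27 to 0 saves 27 dollars but forfeits the deviator's share of the drop in the pooled fund: 2.5/4 × 27 = 16.87.
So the deviation gain is 27 − 16.87 = 10.13, and the fine must be at least 10.13 dollars to wipe it out.

10.13 dollars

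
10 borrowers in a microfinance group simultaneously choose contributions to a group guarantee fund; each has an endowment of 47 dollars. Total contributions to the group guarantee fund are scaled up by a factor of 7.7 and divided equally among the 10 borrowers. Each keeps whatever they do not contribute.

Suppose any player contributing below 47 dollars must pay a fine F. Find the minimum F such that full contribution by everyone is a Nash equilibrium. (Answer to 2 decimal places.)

Given the others contribute fully, the best deviation is to contribute 0 (any partial contribution still incurs the fine and gives up units whose private return 0.7700 is below 1).
Deviating from 47 to 0 saves 47 dollars but forfeits the deviator's share of the drop in the group guarantee fund: 7.7/10 × 47 = 36.19.
So the deviation gain is 47 − 36.19 = 10.81, and the fine must be at least 10.81 dollars to wipe it out.

10.81 dollars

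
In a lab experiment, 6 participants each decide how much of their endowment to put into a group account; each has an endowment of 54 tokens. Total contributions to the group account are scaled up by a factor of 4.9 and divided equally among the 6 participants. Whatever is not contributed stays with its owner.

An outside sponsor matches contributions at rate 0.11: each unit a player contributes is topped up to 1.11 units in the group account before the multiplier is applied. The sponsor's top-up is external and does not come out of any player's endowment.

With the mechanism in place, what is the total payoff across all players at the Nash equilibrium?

324.00 tokens

The effective private return is 4.9 × 1.11 / 6 = 0.9065, which is still under 1, so the mechanism doesn't change anyone's dominant strategy: zero contribution.
Everyone keeps their endowment and the group total is 6 × 54 = 324.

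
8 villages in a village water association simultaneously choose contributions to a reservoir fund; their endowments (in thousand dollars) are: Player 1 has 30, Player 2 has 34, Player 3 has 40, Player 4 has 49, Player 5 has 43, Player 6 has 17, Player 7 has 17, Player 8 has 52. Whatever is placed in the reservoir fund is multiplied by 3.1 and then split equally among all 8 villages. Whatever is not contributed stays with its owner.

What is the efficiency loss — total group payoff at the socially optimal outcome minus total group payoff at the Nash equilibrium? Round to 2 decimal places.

The private return per contributed unit is 3.1/8 = 0.3875 < 1 for every player regardless of endowment, so the Nash equilibrium is zero contribution and the group total is Σ E_j = 30 + 34 + 40 + 49 + 43 + 17 + 17 + 52 = 282.
Each contributed unit returns 3.100 to the group, so the social optimum is full contribution by everyone: group total = 3.100 × 282 = 874.20.
Efficiency loss = (3.100 − 1) × 282 = 592.20.

592.20 thousand dollars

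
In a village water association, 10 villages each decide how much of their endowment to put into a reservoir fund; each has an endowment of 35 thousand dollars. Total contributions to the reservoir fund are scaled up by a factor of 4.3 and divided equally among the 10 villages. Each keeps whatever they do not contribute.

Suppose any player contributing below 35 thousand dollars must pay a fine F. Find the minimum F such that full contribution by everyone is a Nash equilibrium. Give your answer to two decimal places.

Given the others contribute fully, the best deviation is to contribute 0 (any partial contribution still incurs the fine and gives up units whose private return 0.4300 is below 1).
Deviating from 35 to 0 saves 35 thousand dollars but forfeits the deviator's share of the drop in the reservoir fund: 4.3/10 × 35 = 15.05.
So the deviation gain is 35 − 15.05 = 19.95, and the fine must be at least 19.95 thousand dollars to wipe it out.

19.95 thousand dollars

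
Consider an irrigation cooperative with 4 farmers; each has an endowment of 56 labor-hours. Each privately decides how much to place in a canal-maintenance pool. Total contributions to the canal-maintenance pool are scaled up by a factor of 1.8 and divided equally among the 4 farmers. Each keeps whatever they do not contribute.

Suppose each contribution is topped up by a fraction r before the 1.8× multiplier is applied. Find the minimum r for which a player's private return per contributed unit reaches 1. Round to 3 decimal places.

With matching at rate r, one contributed unit becomes (1 + r) in the canal-maintenance pool and returns 1.8 × (1 + r) / 4 to the contributor.
Setting this equal to 1: 1 + r = 4/1.8 = 2.2222.
So the minimum matching rate is r = 2.2222 − 1 = 1.222.

1.222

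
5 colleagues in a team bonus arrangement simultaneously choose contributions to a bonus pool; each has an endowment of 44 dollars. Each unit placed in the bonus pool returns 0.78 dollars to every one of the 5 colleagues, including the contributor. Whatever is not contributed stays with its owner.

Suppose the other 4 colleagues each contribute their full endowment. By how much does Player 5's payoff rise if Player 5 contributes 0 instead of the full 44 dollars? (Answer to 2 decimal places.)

9.68 dollars

Switching from a contribution of 44 to 0 lets Player 5 keep an extra 44 dollars, but lowers the bonus pool by 44, which costs Player 5 their own share of that drop: 0.78 × 44 = 34.32.
Net gain = 44 − 34.32 = 9.68. The private return per contributed unit (0.78) is below 1, so free-riding is indeed the best response regardless of what the others do.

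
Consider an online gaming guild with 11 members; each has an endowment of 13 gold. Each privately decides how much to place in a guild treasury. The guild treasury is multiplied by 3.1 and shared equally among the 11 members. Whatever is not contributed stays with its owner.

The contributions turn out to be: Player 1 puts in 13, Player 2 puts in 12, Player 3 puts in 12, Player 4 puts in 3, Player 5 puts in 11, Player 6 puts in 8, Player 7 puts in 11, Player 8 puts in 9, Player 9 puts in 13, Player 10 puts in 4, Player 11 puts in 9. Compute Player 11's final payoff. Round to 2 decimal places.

Total contributed: 13 + 12 + 12 + 3 + 11 + 8 + 11 + 9 + 13 + 4 + 9 = 105.
Each receives 3.1 × 105 / 11 = 29.59 from the guild treasury.
Player 11 keeps 13 − 9 = 4, so Player 11's payoff is 4 + 29.59 = 33.59.

33.59 gold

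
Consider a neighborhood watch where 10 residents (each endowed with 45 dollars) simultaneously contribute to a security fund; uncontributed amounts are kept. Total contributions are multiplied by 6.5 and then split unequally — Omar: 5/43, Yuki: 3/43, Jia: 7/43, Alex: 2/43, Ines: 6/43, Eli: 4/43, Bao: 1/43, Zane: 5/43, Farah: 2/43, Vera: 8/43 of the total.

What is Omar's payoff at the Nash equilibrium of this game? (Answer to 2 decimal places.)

113.02 dollars

Each unit j contributes comes back to j as 6.5 × (j's share), so j prefers to contribute only if that share exceeds 1/6.5 = 0.1538; otherwise keeping the unit dominates.
Jia and Vera clear that bar, contributing 45 each; the remaining 8 contribute 0. Total contributed: 90.
Omar keeps 45 and receives 6.5 × 90 × 5/43 = 68.02 from the security fund, for a payoff of 113.02.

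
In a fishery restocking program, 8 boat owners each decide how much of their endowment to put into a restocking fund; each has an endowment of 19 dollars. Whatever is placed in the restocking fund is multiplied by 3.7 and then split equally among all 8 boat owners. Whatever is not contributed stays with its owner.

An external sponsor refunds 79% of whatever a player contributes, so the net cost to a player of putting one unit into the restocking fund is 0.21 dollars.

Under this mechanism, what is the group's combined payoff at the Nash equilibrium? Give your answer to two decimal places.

682.48 dollars

Under the mechanism each unit contributed yields (3.7/8) / 0.21 = 2.2024 back to its contributor per unit of net cost, which exceeds 1, making full contribution the dominant choice for everyone.
So the Nash equilibrium is full contribution by all 8; the group earns 8 × (19 × 0.79 + 3.7 × 19) = 682.48.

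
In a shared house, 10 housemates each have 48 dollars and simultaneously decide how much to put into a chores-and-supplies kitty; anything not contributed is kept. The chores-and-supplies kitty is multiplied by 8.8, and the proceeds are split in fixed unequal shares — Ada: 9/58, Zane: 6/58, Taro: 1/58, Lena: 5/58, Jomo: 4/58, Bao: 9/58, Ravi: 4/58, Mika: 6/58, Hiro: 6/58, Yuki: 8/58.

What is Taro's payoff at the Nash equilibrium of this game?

A player with share s gets back 8.8·s per unit contributed, so full contribution is dominant for anyone with s > 1/8.8 = 0.1136 and zero contribution is dominant for anyone below.
Ada, Bao and Yuki clear that bar, contributing 48 each; the remaining 7 contribute 0. Total contributed: 144.
Taro keeps 48 and receives 8.8 × 144 × 1/58 = 21.85 from the chores-and-supplies kitty, for a payoff of 69.85.

69.85 dollars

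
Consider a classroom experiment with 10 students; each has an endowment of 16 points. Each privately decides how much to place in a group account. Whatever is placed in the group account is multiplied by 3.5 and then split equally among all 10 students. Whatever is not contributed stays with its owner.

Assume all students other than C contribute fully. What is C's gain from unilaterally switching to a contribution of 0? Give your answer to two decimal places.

10.40 points

Switching from a contribution of 16 to 0 lets C keep an extra 16 points, but lowers the group account by 16, which costs C their own share of that drop: 3.5/10 × 16 = 5.60.
Net gain = 16 − 5.60 = 10.40. The private return per contributed unit (0.3500) is below 1, so free-riding is indeed the best response regardless of what the others do.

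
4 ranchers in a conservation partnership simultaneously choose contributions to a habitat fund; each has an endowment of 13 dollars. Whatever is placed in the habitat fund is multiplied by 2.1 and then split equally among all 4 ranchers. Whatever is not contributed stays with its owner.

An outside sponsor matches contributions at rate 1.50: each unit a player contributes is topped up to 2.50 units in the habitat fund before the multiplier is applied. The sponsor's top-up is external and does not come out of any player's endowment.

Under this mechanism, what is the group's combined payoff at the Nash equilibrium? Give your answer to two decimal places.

273.00 dollars

With the mechanism, a contributed unit returns 2.1 × 2.50 / 4 = 1.3125 per unit of net cost to the contributor — now above 1 — so contributing fully is weakly dominant for every player.
At the Nash equilibrium everyone contributes 13. Group total payoff = 2.1 × 2.50 × 52 = 273.00.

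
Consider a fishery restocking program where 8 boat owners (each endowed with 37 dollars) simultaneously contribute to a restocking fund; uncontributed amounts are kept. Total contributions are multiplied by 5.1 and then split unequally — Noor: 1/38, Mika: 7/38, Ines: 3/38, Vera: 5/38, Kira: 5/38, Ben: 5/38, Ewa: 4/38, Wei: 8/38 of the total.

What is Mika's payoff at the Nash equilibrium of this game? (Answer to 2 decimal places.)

71.76 dollars

Player j's private return per contributed unit is 5.1 × (j's share). Contributing is weakly dominant for j when that share is at least 1/5.1 = 0.1961, and contributing 0 is dominant otherwise.
Wei alone (share 8/38) is above the threshold, contributing 37; the remaining 7 contribute 0. Total contributed: 37.
Mika keeps 37 and receives 5.1 × 37 × 7/38 = 34.76 from the restocking fund, for a payoff of 71.76.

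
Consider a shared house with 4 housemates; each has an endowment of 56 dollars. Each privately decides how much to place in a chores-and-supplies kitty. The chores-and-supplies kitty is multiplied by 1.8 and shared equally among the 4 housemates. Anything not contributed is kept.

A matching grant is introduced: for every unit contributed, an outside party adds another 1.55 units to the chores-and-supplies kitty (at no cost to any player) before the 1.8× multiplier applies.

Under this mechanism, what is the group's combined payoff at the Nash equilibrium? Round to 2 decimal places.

1028.16 dollars

Under the mechanism each unit contributed yields 1.8 × 2.55 / 4 = 1.1475 back to its contributor per unit of net cost, which exceeds 1, making full contribution the dominant choice for everyone.
So the Nash equilibrium is full contribution by all 4; the group earns 1.8 × 2.55 × 224 = 1028.16.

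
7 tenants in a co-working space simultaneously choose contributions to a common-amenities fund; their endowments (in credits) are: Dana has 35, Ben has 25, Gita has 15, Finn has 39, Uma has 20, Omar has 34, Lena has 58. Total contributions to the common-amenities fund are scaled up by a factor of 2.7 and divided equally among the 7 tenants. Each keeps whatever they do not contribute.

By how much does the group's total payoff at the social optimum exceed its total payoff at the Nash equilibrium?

384.20 credits

The private return per contributed unit is 2.7/7 = 0.3857 < 1 for every player regardless of endowment, so the Nash equilibrium is zero contribution and the group total is Σ E_j = 35 + 25 + 15 + 39 + 20 + 34 + 58 = 226.
Each contributed unit returns 2.700 to the group, so the social optimum is full contribution by everyone: group total = 2.700 × 226 = 610.20.
Efficiency loss = (2.700 − 1) × 226 = 384.20.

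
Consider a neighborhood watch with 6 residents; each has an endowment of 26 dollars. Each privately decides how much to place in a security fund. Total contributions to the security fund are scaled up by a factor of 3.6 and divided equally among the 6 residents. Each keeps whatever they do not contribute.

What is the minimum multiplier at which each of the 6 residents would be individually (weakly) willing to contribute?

6

A contributed unit returns (multiplier)/6 to its contributor.
This reaches 1 exactly when the multiplier is 6.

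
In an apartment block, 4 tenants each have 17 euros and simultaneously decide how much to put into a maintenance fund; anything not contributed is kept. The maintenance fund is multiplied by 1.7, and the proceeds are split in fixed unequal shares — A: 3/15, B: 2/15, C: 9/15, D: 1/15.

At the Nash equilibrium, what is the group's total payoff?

A player with share s gets back 1.7·s per unit contributed, so full contribution is dominant for anyone with s > 1/1.7 = 0.5882 and zero contribution is dominant for anyone below.
C alone (share 9/15) is above the threshold, contributing 17; the remaining 3 contribute 0. Total contributed: 17.
The maintenance fund pays out 1.7 × 17 = 28.90 in total (split across the unequal shares, but the aggregate is all that matters for the group sum).
The 3 free-riders keep 17 each, adding 51. Group total = 51 + 28.90 = 79.90.

79.90 euros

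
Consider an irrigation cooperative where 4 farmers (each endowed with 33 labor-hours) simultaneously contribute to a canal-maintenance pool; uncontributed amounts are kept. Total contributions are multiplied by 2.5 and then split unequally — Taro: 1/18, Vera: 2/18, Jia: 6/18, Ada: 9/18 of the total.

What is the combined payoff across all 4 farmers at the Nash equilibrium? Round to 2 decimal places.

181.50 labor-hours

For player j, contributing a unit is worthwhile iff 2.5 × (j's share) ≥ 1, i.e. iff j's share is at least 0.4000.
Only Ada (9/18) clears that bar, contributing 33; the remaining 3 contribute 0. Total contributed: 33.
The canal-maintenance pool pays out 2.5 × 33 = 82.50 in total (split across the unequal shares, but the aggregate is all that matters for the group sum).
The 3 free-riders keep 33 each, adding 99. Group total = 99 + 82.50 = 181.50.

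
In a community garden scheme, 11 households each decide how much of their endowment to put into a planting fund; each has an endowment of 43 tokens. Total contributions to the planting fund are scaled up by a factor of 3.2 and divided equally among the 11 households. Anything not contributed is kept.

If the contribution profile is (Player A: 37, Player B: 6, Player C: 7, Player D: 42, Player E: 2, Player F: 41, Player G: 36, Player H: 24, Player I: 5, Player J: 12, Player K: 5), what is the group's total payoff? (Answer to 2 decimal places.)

950.40 tokens

Total contributed: 37 + 6 + 7 + 42 + 2 + 41 + 36 + 24 + 5 + 12 + 5 = 217; total kept: 11 × 43 − 217 = 256.
The planting fund pays out 3.2 × 217 = 694.40 in aggregate.
Group total = 256 + 694.40 = 950.40.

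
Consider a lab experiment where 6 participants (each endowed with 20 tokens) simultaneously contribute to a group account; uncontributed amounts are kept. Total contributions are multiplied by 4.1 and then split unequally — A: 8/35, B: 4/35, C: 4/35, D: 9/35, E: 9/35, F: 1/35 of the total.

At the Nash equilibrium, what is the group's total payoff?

244.00 tokens

Player j's private return per contributed unit is 4.1 × (j's share). Contributing is weakly dominant for j when that share is at least 1/4.1 = 0.2439, and contributing 0 is dominant otherwise.
The shares above 0.2439 belong to D and E, contributing 20 each; the remaining 4 contribute 0. Total contributed: 40.
The group account pays out 4.1 × 40 = 164.00 in total (split across the unequal shares, but the aggregate is all that matters for the group sum).
The 4 free-riders keep 20 each, adding 80. Group total = 80 + 164.00 = 244.00.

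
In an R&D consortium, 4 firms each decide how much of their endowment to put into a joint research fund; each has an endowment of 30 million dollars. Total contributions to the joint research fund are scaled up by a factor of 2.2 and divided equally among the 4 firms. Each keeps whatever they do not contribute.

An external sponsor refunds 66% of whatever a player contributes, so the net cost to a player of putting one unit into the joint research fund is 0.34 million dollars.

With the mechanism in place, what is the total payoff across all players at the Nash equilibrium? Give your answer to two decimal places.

The effective private return per unit is now (2.2/4) / 0.34 = 1.6176 > 1, so every player's dominant strategy flips to full contribution.
So the Nash equilibrium is full contribution by all 4; the group earns 4 × (30 × 0.66 + 2.2 × 30) = 343.20.

343.20 million dollars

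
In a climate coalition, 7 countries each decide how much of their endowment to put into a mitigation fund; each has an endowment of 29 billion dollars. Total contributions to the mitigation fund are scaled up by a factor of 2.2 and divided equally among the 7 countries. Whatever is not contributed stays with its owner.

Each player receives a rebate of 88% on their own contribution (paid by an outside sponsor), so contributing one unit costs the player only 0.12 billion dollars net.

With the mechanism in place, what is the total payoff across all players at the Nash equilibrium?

625.24 billion dollars

With the mechanism, a contributed unit returns (2.2/7) / 0.12 = 2.6190 per unit of net cost to the contributor — now above 1 — so contributing fully is weakly dominant for every player.
At the Nash equilibrium everyone contributes 29. Group total payoff = 7 × (29 × 0.88 + 2.2 × 29) = 625.24.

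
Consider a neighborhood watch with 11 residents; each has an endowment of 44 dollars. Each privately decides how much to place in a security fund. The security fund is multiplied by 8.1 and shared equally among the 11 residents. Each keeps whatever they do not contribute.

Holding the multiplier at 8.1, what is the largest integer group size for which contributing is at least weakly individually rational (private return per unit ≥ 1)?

8

Private return per unit is 8.1/(group size), which is ≥ 1 whenever the group size is ≤ 8.1.
The largest such integer is 8.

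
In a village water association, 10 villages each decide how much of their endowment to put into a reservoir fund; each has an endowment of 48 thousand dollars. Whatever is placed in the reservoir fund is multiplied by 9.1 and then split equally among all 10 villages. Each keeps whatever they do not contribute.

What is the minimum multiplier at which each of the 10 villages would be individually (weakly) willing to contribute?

A contributed unit returns (multiplier)/10 to its contributor.
This reaches 1 exactly when the multiplier is 10.

10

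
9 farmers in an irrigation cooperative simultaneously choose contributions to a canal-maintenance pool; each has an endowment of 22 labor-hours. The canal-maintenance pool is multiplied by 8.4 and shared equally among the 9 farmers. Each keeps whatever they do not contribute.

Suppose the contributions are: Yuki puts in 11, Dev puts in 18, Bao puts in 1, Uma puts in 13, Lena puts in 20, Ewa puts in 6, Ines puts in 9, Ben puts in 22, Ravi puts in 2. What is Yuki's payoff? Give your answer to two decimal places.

106.20 labor-hours

Total contributed: 11 + 18 + 1 + 13 + 20 + 6 + 9 + 22 + 2 = 102.
Each receives 8.4 × 102 / 9 = 95.20 from the canal-maintenance pool.
Yuki keeps 22 − 11 = 11, so Yuki's payoff is 11 + 95.20 = 106.20.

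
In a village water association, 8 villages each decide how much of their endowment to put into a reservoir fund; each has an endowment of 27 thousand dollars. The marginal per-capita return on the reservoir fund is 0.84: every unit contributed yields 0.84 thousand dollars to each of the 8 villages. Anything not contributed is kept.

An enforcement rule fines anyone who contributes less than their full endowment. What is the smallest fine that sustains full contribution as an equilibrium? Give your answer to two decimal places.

4.32 thousand dollars

Given the others contribute fully, the best deviation is to contribute 0 (any partial contribution still incurs the fine and gives up units whose private return 0.84 is below 1).
Deviating from 27 to 0 saves 27 thousand dollars but forfeits the deviator's share of the drop in the reservoir fund: 0.84 × 27 = 22.68.
So the deviation gain is 27 − 22.68 = 4.32, and the fine must be at least 4.32 thousand dollars to wipe it out.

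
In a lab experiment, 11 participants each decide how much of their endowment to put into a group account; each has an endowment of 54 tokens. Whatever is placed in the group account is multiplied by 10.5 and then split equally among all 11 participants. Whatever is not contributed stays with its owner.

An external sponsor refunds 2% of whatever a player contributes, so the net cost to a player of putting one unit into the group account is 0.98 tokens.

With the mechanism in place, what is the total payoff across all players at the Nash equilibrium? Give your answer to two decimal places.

With the mechanism, a contributed unit returns (10.5/11) / 0.98 = 0.9740 per unit of net cost — still below 1 — so contributing 0 remains dominant for every player.
At the Nash equilibrium no one contributes; group total payoff = 11 × 54 = 594.

594.00 tokens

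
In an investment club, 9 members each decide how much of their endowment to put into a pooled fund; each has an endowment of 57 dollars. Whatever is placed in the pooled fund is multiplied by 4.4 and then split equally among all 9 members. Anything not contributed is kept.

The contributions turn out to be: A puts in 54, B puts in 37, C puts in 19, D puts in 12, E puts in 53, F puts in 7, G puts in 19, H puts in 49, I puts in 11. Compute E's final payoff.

131.60 dollars

Total contributed: 54 + 37 + 19 + 12 + 53 + 7 + 19 + 49 + 11 = 261.
Each receives 4.4 × 261 / 9 = 127.60 from the pooled fund.
E keeps 57 − 53 = 4, so E's payoff is 4 + 127.60 = 131.60.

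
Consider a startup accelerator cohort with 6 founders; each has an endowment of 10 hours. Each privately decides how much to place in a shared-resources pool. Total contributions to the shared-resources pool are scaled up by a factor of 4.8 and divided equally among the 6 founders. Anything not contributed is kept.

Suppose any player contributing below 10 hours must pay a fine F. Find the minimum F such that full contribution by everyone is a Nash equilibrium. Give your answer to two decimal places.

Given the others contribute fully, the best deviation is to contribute 0 (any partial contribution still incurs the fine and gives up units whose private return 0.8000 is below 1).
Deviating from 10 to 0 saves 10 hours but forfeits the deviator's share of the drop in the shared-resources pool: 4.8/6 × 10 = 8.00.
So the deviation gain is 10 − 8.00 = 2.00, and the fine must be at least 2.00 hours to wipe it out.

2.00 hours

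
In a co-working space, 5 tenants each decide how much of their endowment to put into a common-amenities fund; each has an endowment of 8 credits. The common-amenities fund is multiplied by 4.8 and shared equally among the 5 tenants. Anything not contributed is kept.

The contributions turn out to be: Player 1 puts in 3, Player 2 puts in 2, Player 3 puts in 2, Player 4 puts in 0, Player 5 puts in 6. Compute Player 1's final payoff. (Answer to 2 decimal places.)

17.48 credits

Total contributed: 3 + 2 + 2 + 0 + 6 = 13.
Each receives 4.8 × 13 / 5 = 12.48 from the common-amenities fund.
Player 1 keeps 8 − 3 = 5, so Player 1's payoff is 5 + 12.48 = 17.48.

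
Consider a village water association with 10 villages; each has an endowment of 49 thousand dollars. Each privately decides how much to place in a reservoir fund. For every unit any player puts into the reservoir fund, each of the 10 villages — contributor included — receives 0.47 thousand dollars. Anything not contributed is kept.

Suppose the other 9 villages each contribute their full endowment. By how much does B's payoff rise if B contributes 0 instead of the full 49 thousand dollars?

25.97 thousand dollars

Switching from a contribution of 49 to 0 lets B keep an extra 49 thousand dollars, but lowers the reservoir fund by 49, which costs B their own share of that drop: 0.47 × 49 = 23.03.
Net gain = 49 − 23.03 = 25.97. The private return per contributed unit (0.47) is below 1, so free-riding is indeed the best response regardless of what the others do.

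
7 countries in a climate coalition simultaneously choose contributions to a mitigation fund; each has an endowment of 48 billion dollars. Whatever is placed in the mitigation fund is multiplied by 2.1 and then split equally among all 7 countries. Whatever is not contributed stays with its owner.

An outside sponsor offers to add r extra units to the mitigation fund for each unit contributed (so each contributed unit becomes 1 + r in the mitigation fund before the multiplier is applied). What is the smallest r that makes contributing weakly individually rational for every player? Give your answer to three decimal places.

2.333

With matching at rate r, one contributed unit becomes (1 + r) in the mitigation fund and returns 2.1 × (1 + r) / 7 to the contributor.
Setting this equal to 1: 1 + r = 7/2.1 = 3.3333.
So the minimum matching rate is r = 3.3333 − 1 = 2.333.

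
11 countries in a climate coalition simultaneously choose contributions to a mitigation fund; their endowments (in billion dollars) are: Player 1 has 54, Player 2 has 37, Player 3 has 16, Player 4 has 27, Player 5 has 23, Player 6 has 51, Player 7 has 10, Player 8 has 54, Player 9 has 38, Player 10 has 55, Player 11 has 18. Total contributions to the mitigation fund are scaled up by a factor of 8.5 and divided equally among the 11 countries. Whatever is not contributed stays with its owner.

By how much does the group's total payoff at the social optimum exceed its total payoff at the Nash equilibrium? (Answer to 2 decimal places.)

The private return per contributed unit is 8.5/11 = 0.7727 < 1 for every player regardless of endowment, so the Nash equilibrium is zero contribution and the group total is Σ E_j = 54 + 37 + 16 + 27 + 23 + 51 + 10 + 54 + 38 + 55 + 18 = 383.
Each contributed unit returns 8.500 to the group, so the social optimum is full contribution by everyone: group total = 8.500 × 383 = 3255.50.
Efficiency loss = (8.500 − 1) × 383 = 2872.50.

2872.50 billion dollars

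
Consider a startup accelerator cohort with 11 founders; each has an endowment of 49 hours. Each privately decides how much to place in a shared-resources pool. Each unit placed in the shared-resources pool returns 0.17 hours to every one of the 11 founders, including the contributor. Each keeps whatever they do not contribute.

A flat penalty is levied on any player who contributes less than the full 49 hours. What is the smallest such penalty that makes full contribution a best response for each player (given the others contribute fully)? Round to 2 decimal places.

40.67 hours

Given the others contribute fully, the best deviation is to contribute 0 (any partial contribution still incurs the fine and gives up units whose private return 0.17 is below 1).
Deviating from 49 to 0 saves 49 hours but forfeits the deviator's share of the drop in the shared-resources pool: 0.17 × 49 = 8.33.
So the deviation gain is 49 − 8.33 = 40.67, and the fine must be at least 40.67 hours to wipe it out.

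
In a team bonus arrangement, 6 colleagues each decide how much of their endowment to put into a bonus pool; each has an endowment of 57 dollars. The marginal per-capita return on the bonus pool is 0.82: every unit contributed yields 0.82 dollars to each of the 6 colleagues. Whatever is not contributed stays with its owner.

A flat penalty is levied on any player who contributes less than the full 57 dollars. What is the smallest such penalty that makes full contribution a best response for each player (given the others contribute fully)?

Given the others contribute fully, the best deviation is to contribute 0 (any partial contribution still incurs the fine and gives up units whose private return 0.82 is below 1).
Deviating from 57 to 0 saves 57 dollars but forfeits the deviator's share of the drop in the bonus pool: 0.82 × 57 = 46.74.
So the deviation gain is 57 − 46.74 = 10.26, and the fine must be at least 10.26 dollars to wipe it out.

10.26 dollars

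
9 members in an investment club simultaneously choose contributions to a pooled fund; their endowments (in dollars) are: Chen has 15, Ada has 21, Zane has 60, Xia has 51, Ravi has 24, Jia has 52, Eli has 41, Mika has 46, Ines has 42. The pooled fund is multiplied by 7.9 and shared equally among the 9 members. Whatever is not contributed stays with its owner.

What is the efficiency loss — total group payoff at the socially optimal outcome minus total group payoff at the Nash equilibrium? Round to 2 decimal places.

2428.80 dollars

The private return per contributed unit is 7.9/9 = 0.8778 < 1 for every player regardless of endowment, so the Nash equilibrium is zero contribution and the group total is Σ E_j = 15 + 21 + 60 + 51 + 24 + 52 + 41 + 46 + 42 = 352.
Each contributed unit returns 7.900 to the group, so the social optimum is full contribution by everyone: group total = 7.900 × 352 = 2780.80.
Efficiency loss = (7.900 − 1) × 352 = 2428.80.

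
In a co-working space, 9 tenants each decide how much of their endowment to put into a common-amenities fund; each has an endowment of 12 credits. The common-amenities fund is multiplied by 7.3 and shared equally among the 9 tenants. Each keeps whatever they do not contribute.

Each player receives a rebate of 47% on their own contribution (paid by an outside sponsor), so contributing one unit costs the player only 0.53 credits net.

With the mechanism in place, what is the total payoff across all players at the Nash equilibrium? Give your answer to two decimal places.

With the mechanism, a contributed unit returns (7.3/9) / 0.53 = 1.5304 per unit of net cost to the contributor — now above 1 — so contributing fully is weakly dominant for every player.
So the Nash equilibrium is full contribution by all 9; the group earns 9 × (12 × 0.47 + 7.3 × 12) = 839.16.

839.16 credits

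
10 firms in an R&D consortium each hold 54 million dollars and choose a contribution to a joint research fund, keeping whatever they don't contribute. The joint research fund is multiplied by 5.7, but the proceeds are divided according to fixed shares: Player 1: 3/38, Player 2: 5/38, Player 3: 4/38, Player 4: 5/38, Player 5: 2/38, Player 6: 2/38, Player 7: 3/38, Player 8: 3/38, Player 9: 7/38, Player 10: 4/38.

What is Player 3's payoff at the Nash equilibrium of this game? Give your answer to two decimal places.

86.40 million dollars

Each unit j contributes comes back to j as 5.7 × (j's share), so j prefers to contribute only if that share exceeds 1/5.7 = 0.1754; otherwise keeping the unit dominates.
Player 9 alone (share 7/38) is above the threshold, contributing 54; the remaining 9 contribute 0. Total contributed: 54.
Player 3 keeps 54 and receives 5.7 × 54 × 4/38 = 32.40 from the joint research fund, for a payoff of 86.40.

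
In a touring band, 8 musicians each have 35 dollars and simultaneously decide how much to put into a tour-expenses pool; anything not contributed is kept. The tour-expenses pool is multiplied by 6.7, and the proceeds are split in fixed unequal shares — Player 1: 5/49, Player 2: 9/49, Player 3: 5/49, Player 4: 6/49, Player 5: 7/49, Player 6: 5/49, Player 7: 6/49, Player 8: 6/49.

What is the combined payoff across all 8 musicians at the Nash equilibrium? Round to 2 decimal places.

A player with share s gets back 6.7·s per unit contributed, so full contribution is dominant for anyone with s > 1/6.7 = 0.1493 and zero contribution is dominant for anyone below.
Player 2 alone (share 9/49) is above the threshold, contributing 35; the remaining 7 contribute 0. Total contributed: 35.
The tour-expenses pool pays out 6.7 × 35 = 234.50 in total (split across the unequal shares, but the aggregate is all that matters for the group sum).
The 7 free-riders keep 35 each, adding 245. Group total = 245 + 234.50 = 479.50.

479.50 dollars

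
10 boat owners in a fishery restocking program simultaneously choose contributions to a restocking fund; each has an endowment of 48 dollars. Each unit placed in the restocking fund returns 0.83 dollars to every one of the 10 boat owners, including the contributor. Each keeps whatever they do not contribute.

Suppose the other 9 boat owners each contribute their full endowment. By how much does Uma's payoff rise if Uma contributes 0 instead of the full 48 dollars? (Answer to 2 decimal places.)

Switching from a contribution of 48 to 0 lets Uma keep an extra 48 dollars, but lowers the restocking fund by 48, which costs Uma their own share of that drop: 0.83 × 48 = 39.84.
Net gain = 48 − 39.84 = 8.16. The private return per contributed unit (0.83) is below 1, so free-riding is indeed the best response regardless of what the others do.

8.16 dollars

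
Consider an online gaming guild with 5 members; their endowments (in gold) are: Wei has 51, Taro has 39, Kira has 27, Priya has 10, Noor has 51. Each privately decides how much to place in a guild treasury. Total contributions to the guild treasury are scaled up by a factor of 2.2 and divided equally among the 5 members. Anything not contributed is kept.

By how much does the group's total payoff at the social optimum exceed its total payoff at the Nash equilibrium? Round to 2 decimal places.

213.60 gold

The private return per contributed unit is 2.2/5 = 0.4400 < 1 for every player regardless of endowment, so the Nash equilibrium is zero contribution and the group total is Σ E_j = 51 + 39 + 27 + 10 + 51 = 178.
Each contributed unit returns 2.200 to the group, so the social optimum is full contribution by everyone: group total = 2.200 × 178 = 391.60.
Efficiency loss = (2.200 − 1) × 178 = 213.60.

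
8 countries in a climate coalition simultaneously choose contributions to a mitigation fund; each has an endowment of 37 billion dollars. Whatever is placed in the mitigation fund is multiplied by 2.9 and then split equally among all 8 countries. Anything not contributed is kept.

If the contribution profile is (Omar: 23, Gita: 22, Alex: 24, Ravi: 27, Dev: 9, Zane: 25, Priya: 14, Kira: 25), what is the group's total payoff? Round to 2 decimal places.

617.10 billion dollars

Total contributed: 23 + 22 + 24 + 27 + 9 + 25 + 14 + 25 = 169; total kept: 8 × 37 − 169 = 127.
The mitigation fund pays out 2.9 × 169 = 490.10 in aggregate.
Group total = 127 + 490.10 = 617.10.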